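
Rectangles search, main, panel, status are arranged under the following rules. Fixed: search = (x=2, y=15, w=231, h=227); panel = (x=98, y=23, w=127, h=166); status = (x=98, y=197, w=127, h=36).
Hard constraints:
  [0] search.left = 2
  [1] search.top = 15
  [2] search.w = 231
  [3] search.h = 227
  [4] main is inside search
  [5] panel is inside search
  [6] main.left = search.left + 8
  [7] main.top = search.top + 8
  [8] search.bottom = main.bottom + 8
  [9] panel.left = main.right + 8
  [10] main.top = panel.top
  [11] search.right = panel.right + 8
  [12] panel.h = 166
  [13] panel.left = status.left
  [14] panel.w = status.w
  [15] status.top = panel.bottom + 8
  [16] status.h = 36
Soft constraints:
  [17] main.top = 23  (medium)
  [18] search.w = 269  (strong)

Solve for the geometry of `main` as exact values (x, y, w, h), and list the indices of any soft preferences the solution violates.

main = (x=10, y=23, w=80, h=211)
violated soft preferences: 18

1. main.x = 10  [main.left = search.left + 8]
2. main.y = 23  [main.top = search.top + 8]
3. main.h = 211  [search.bottom = main.bottom + 8]
4. main.w = 80  [panel.left = main.right + 8]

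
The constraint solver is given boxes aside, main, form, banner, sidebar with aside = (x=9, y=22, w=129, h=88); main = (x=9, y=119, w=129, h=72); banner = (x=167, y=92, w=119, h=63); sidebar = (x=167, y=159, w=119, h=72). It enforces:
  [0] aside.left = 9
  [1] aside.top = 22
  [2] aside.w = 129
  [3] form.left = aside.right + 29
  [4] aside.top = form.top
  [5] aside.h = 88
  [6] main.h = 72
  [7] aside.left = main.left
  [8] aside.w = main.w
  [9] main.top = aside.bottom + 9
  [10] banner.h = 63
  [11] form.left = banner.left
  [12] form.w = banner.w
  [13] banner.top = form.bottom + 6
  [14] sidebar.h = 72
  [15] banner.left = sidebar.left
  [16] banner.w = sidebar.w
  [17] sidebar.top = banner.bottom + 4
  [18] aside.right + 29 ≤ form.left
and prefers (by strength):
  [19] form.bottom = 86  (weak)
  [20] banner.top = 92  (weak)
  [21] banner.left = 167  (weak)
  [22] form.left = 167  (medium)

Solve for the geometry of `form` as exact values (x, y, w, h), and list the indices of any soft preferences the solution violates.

1. form.x = 167  [form.left = aside.right + 29]
2. form.y = 22  [aside.top = form.top]
3. form.w = 119  [form.w = banner.w]
4. form.h = 64  [banner.top = form.bottom + 6]

form = (x=167, y=22, w=119, h=64)
violated soft preferences: none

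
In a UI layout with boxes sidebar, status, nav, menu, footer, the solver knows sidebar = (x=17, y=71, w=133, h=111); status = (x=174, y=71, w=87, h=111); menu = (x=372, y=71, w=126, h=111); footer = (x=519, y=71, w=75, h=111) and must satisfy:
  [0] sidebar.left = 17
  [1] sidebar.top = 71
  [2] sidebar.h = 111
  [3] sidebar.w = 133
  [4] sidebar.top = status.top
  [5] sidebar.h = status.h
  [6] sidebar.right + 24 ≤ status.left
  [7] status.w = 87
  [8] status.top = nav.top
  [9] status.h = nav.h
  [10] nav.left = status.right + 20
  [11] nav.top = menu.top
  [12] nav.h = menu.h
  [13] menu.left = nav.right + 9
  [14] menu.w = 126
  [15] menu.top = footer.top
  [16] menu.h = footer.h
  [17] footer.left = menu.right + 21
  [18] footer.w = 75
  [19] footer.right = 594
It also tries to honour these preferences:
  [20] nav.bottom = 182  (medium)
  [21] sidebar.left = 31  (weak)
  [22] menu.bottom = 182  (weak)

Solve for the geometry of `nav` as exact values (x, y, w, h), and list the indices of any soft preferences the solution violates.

nav = (x=281, y=71, w=82, h=111)
violated soft preferences: 21

1. nav.y = 71  [status.top = nav.top]
2. nav.h = 111  [status.h = nav.h]
3. nav.x = 281  [nav.left = status.right + 20]
4. nav.w = 82  [menu.left = nav.right + 9]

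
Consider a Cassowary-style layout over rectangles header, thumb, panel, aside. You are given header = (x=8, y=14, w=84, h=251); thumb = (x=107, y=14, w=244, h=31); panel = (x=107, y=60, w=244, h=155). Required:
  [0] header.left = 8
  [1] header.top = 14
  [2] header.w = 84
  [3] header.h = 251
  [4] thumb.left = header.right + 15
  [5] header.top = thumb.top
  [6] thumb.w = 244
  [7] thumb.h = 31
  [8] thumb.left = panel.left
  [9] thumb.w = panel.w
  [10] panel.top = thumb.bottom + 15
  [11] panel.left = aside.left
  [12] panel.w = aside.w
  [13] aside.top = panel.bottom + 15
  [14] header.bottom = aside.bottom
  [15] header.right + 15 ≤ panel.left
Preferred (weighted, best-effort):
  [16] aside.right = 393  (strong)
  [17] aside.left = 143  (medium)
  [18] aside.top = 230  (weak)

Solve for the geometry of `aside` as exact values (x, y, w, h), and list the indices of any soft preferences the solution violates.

1. aside.x = 107  [panel.left = aside.left]
2. aside.w = 244  [panel.w = aside.w]
3. aside.y = 230  [aside.top = panel.bottom + 15]
4. aside.h = 35  [header.bottom = aside.bottom]

aside = (x=107, y=230, w=244, h=35)
violated soft preferences: 16, 17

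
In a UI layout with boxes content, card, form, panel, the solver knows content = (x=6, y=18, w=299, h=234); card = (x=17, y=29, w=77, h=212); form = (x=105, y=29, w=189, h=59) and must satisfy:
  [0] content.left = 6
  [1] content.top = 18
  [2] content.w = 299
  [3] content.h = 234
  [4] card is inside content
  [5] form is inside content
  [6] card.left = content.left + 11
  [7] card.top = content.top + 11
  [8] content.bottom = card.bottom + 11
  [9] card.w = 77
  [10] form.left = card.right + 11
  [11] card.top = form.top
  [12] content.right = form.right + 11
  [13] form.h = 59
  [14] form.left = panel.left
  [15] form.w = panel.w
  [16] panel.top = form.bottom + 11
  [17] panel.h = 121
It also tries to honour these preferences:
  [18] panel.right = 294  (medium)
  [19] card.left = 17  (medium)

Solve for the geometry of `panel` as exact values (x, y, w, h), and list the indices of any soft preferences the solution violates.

panel = (x=105, y=99, w=189, h=121)
violated soft preferences: none

1. panel.x = 105  [form.left = panel.left]
2. panel.w = 189  [form.w = panel.w]
3. panel.y = 99  [panel.top = form.bottom + 11]
4. panel.h = 121  [panel.h = 121]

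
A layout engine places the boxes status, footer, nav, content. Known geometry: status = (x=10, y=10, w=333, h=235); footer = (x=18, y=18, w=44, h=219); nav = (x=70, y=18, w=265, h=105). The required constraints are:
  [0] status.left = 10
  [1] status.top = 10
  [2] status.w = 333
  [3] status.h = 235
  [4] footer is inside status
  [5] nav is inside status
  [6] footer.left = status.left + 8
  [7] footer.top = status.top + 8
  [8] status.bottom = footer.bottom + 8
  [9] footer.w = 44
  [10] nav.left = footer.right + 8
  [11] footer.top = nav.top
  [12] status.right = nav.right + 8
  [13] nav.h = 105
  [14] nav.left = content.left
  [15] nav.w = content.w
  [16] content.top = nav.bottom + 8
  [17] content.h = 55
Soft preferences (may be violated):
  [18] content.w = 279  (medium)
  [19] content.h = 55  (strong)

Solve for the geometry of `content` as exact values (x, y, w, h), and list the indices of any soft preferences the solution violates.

1. content.x = 70  [nav.left = content.left]
2. content.w = 265  [nav.w = content.w]
3. content.y = 131  [content.top = nav.bottom + 8]
4. content.h = 55  [content.h = 55]

content = (x=70, y=131, w=265, h=55)
violated soft preferences: 18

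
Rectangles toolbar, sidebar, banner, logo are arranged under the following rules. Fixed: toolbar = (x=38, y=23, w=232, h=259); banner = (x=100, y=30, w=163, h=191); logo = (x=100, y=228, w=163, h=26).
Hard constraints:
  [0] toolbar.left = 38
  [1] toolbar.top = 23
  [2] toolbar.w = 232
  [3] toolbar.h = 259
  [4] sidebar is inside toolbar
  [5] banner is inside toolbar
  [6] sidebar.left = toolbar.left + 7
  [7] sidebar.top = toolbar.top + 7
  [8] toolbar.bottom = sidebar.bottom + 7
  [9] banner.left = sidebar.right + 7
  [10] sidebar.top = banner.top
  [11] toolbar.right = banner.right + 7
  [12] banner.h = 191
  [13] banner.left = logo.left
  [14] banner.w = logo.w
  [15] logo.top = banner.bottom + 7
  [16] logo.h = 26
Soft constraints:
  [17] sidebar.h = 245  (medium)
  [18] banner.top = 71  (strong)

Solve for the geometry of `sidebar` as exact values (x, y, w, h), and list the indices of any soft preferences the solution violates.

1. sidebar.x = 45  [sidebar.left = toolbar.left + 7]
2. sidebar.y = 30  [sidebar.top = toolbar.top + 7]
3. sidebar.h = 245  [toolbar.bottom = sidebar.bottom + 7]
4. sidebar.w = 48  [banner.left = sidebar.right + 7]

sidebar = (x=45, y=30, w=48, h=245)
violated soft preferences: 18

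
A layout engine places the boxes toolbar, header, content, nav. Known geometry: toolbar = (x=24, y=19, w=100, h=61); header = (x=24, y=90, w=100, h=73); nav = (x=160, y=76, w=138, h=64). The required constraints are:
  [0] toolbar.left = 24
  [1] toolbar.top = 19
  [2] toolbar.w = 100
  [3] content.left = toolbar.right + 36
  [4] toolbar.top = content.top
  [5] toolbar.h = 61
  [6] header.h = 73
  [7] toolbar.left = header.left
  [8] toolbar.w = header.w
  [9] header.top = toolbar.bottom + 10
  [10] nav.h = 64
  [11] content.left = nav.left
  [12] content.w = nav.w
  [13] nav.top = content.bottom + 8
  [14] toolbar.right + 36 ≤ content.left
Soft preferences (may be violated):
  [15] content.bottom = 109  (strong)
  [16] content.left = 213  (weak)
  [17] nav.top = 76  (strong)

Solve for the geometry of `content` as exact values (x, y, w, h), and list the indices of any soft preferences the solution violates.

1. content.x = 160  [content.left = toolbar.right + 36]
2. content.y = 19  [toolbar.top = content.top]
3. content.w = 138  [content.w = nav.w]
4. content.h = 49  [nav.top = content.bottom + 8]

content = (x=160, y=19, w=138, h=49)
violated soft preferences: 15, 16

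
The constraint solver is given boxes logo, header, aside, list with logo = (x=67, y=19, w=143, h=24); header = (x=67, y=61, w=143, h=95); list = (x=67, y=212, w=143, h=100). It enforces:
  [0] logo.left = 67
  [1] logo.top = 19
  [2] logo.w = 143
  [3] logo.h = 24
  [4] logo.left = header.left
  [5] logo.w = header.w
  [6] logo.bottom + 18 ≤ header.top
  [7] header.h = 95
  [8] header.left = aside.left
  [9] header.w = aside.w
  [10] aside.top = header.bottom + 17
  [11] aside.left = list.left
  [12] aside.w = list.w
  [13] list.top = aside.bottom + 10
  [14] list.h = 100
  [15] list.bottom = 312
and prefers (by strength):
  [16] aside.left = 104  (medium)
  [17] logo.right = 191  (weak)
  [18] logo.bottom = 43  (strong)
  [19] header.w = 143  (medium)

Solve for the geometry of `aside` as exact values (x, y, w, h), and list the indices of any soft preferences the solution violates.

aside = (x=67, y=173, w=143, h=29)
violated soft preferences: 16, 17

1. aside.x = 67  [header.left = aside.left]
2. aside.w = 143  [header.w = aside.w]
3. aside.y = 173  [aside.top = header.bottom + 17]
4. aside.h = 29  [list.top = aside.bottom + 10]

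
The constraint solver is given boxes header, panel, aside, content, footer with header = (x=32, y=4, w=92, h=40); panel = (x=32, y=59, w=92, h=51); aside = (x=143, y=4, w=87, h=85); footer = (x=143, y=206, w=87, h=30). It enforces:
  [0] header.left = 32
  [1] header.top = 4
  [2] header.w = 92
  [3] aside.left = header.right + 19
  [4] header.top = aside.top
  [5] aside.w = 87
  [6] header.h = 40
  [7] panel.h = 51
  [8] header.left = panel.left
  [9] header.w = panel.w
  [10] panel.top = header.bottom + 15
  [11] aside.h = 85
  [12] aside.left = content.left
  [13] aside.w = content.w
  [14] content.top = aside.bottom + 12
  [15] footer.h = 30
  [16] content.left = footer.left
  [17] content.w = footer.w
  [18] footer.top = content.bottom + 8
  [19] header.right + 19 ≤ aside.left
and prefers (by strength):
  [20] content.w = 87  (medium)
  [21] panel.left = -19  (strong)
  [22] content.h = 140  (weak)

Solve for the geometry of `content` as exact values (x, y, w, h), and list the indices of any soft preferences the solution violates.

content = (x=143, y=101, w=87, h=97)
violated soft preferences: 21, 22

1. content.x = 143  [aside.left = content.left]
2. content.w = 87  [aside.w = content.w]
3. content.y = 101  [content.top = aside.bottom + 12]
4. content.h = 97  [footer.top = content.bottom + 8]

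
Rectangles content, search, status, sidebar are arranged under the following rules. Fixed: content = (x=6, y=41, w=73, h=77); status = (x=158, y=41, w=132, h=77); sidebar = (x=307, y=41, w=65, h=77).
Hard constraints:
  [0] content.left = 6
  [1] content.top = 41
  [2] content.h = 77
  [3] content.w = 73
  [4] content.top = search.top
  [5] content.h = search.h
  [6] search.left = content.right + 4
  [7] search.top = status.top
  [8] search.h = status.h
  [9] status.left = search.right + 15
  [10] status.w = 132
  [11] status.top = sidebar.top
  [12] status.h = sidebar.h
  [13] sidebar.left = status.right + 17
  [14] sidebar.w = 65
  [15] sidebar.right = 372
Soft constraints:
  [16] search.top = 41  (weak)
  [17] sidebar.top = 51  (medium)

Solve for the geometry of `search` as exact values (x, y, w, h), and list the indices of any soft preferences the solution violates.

search = (x=83, y=41, w=60, h=77)
violated soft preferences: 17

1. search.y = 41  [content.top = search.top]
2. search.h = 77  [content.h = search.h]
3. search.x = 83  [search.left = content.right + 4]
4. search.w = 60  [status.left = search.right + 15]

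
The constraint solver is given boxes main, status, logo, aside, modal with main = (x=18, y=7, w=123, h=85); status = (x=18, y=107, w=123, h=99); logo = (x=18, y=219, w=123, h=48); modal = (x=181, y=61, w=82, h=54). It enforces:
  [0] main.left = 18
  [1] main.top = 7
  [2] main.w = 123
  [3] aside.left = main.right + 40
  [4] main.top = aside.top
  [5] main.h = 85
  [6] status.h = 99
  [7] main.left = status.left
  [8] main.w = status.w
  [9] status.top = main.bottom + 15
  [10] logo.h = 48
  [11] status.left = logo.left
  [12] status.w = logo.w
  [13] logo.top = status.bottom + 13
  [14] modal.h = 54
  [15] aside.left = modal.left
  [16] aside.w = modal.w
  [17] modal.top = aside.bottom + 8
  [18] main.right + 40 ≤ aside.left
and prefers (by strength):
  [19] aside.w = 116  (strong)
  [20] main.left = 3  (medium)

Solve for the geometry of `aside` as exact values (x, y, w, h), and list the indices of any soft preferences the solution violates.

1. aside.x = 181  [aside.left = main.right + 40]
2. aside.y = 7  [main.top = aside.top]
3. aside.w = 82  [aside.w = modal.w]
4. aside.h = 46  [modal.top = aside.bottom + 8]

aside = (x=181, y=7, w=82, h=46)
violated soft preferences: 19, 20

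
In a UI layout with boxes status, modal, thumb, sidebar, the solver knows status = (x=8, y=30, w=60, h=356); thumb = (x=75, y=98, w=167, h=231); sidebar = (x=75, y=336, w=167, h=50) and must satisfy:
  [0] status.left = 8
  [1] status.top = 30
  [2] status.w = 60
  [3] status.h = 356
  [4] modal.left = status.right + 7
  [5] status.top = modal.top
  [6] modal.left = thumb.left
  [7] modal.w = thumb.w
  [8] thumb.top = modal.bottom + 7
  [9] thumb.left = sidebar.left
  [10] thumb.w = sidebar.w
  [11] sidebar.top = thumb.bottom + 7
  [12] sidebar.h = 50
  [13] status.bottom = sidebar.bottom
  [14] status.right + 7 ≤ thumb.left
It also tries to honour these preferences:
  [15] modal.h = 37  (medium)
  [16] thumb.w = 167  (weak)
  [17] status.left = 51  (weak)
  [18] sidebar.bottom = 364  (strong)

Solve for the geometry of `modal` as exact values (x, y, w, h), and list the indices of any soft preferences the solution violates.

modal = (x=75, y=30, w=167, h=61)
violated soft preferences: 15, 17, 18

1. modal.x = 75  [modal.left = status.right + 7]
2. modal.y = 30  [status.top = modal.top]
3. modal.w = 167  [modal.w = thumb.w]
4. modal.h = 61  [thumb.top = modal.bottom + 7]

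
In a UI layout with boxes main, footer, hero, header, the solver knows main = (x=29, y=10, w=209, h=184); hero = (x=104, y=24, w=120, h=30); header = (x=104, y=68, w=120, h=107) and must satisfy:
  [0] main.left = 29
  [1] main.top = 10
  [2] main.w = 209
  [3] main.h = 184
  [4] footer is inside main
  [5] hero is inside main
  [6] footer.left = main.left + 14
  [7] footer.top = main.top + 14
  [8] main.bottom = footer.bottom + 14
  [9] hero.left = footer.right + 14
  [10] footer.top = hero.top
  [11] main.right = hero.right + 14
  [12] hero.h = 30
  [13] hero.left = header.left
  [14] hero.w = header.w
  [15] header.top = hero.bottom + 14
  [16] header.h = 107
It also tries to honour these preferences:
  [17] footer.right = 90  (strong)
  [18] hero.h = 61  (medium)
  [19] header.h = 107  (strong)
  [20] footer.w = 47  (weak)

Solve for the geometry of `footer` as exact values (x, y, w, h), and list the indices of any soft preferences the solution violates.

footer = (x=43, y=24, w=47, h=156)
violated soft preferences: 18

1. footer.x = 43  [footer.left = main.left + 14]
2. footer.y = 24  [footer.top = main.top + 14]
3. footer.h = 156  [main.bottom = footer.bottom + 14]
4. footer.w = 47  [hero.left = footer.right + 14]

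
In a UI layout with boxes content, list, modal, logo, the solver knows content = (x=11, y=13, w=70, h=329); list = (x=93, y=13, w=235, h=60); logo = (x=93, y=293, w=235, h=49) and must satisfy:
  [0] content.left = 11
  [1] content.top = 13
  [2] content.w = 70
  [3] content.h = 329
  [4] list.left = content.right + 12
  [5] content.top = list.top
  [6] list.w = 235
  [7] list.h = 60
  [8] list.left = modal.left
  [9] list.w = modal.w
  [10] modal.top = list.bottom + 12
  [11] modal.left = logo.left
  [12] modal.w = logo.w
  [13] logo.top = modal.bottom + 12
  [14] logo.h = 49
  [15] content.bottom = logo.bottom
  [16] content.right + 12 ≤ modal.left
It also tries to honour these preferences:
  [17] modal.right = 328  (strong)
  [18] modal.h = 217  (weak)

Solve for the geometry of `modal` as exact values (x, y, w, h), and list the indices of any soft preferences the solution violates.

1. modal.x = 93  [list.left = modal.left]
2. modal.w = 235  [list.w = modal.w]
3. modal.y = 85  [modal.top = list.bottom + 12]
4. modal.h = 196  [logo.top = modal.bottom + 12]

modal = (x=93, y=85, w=235, h=196)
violated soft preferences: 18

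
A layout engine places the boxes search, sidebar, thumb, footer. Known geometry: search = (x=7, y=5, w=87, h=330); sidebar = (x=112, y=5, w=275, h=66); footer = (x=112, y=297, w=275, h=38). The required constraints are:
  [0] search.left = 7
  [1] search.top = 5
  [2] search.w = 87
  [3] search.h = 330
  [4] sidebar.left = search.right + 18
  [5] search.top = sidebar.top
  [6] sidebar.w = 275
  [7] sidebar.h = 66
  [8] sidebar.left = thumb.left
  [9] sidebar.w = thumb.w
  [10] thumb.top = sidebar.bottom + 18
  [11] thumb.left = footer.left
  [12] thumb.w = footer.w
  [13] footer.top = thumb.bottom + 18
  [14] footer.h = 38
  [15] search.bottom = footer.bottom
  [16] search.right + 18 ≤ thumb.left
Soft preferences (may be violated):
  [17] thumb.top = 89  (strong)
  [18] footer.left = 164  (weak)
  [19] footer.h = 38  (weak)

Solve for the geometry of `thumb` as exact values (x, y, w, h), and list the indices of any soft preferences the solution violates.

thumb = (x=112, y=89, w=275, h=190)
violated soft preferences: 18

1. thumb.x = 112  [sidebar.left = thumb.left]
2. thumb.w = 275  [sidebar.w = thumb.w]
3. thumb.y = 89  [thumb.top = sidebar.bottom + 18]
4. thumb.h = 190  [footer.top = thumb.bottom + 18]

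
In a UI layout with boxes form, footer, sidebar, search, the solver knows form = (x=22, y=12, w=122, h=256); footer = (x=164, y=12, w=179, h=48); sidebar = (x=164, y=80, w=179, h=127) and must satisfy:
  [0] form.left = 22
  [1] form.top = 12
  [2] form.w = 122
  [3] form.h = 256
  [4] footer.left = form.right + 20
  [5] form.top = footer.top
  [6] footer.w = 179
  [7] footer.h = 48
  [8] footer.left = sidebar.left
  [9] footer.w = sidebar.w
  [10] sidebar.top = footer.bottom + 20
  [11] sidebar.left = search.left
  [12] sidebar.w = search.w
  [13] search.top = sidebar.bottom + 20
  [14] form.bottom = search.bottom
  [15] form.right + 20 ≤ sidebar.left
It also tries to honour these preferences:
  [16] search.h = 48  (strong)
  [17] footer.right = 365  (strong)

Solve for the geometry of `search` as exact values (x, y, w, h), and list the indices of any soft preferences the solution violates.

search = (x=164, y=227, w=179, h=41)
violated soft preferences: 16, 17

1. search.x = 164  [sidebar.left = search.left]
2. search.w = 179  [sidebar.w = search.w]
3. search.y = 227  [search.top = sidebar.bottom + 20]
4. search.h = 41  [form.bottom = search.bottom]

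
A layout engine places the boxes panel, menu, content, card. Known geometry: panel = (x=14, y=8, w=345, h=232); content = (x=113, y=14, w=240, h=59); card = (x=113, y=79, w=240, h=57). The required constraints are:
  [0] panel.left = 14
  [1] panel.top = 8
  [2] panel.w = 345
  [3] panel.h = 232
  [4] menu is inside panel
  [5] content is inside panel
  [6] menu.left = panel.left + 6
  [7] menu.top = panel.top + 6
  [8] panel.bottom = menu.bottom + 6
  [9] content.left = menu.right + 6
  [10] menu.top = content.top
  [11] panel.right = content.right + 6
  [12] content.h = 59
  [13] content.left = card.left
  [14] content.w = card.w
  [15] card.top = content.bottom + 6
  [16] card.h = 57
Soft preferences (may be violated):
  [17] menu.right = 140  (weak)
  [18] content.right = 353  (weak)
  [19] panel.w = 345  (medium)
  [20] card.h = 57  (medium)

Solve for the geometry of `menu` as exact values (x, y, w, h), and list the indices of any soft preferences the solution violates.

menu = (x=20, y=14, w=87, h=220)
violated soft preferences: 17

1. menu.x = 20  [menu.left = panel.left + 6]
2. menu.y = 14  [menu.top = panel.top + 6]
3. menu.h = 220  [panel.bottom = menu.bottom + 6]
4. menu.w = 87  [content.left = menu.right + 6]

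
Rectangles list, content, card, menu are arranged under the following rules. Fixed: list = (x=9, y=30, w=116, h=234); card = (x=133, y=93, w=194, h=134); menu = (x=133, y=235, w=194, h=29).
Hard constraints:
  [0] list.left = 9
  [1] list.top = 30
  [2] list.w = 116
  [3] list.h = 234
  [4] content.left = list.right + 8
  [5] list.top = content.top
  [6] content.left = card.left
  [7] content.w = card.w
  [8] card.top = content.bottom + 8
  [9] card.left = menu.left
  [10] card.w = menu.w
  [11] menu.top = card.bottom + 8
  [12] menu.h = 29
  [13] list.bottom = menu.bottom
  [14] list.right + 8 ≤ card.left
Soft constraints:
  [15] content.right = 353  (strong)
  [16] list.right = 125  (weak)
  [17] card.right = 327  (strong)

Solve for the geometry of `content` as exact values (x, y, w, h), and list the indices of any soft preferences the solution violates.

content = (x=133, y=30, w=194, h=55)
violated soft preferences: 15

1. content.x = 133  [content.left = list.right + 8]
2. content.y = 30  [list.top = content.top]
3. content.w = 194  [content.w = card.w]
4. content.h = 55  [card.top = content.bottom + 8]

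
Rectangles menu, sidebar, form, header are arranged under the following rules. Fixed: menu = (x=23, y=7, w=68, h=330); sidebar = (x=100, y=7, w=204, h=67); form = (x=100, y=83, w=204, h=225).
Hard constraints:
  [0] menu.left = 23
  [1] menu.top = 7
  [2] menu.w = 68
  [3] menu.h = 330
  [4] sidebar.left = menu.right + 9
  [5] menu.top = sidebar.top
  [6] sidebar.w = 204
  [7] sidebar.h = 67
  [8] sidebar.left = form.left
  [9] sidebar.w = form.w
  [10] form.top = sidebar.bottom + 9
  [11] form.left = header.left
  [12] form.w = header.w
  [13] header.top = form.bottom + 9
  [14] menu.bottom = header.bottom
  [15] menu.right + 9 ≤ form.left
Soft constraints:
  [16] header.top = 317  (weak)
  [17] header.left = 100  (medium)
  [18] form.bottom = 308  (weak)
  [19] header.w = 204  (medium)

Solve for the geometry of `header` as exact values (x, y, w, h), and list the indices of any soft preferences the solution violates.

header = (x=100, y=317, w=204, h=20)
violated soft preferences: none

1. header.x = 100  [form.left = header.left]
2. header.w = 204  [form.w = header.w]
3. header.y = 317  [header.top = form.bottom + 9]
4. header.h = 20  [menu.bottom = header.bottom]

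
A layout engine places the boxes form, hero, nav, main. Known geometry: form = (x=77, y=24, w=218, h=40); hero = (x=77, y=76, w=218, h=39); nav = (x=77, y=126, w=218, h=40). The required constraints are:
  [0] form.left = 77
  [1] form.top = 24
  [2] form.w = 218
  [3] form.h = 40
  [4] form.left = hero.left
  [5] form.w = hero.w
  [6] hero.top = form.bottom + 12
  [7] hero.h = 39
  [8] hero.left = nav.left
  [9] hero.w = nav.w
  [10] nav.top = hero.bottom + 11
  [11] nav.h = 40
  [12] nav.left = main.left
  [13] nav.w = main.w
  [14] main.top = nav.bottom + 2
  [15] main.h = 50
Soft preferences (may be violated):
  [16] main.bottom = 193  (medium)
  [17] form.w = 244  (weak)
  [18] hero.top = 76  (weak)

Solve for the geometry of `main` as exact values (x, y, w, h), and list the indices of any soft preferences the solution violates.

main = (x=77, y=168, w=218, h=50)
violated soft preferences: 16, 17

1. main.x = 77  [nav.left = main.left]
2. main.w = 218  [nav.w = main.w]
3. main.y = 168  [main.top = nav.bottom + 2]
4. main.h = 50  [main.h = 50]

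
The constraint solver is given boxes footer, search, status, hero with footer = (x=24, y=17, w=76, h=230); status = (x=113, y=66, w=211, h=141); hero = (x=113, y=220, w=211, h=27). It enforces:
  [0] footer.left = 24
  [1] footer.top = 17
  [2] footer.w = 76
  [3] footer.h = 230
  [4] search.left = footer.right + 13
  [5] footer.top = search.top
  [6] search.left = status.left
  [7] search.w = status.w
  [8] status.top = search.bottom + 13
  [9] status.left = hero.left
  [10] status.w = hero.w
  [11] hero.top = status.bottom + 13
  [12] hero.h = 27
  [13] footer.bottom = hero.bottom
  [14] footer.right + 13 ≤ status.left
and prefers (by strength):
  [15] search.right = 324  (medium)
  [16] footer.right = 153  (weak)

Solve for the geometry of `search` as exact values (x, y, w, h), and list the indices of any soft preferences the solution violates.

1. search.x = 113  [search.left = footer.right + 13]
2. search.y = 17  [footer.top = search.top]
3. search.w = 211  [search.w = status.w]
4. search.h = 36  [status.top = search.bottom + 13]

search = (x=113, y=17, w=211, h=36)
violated soft preferences: 16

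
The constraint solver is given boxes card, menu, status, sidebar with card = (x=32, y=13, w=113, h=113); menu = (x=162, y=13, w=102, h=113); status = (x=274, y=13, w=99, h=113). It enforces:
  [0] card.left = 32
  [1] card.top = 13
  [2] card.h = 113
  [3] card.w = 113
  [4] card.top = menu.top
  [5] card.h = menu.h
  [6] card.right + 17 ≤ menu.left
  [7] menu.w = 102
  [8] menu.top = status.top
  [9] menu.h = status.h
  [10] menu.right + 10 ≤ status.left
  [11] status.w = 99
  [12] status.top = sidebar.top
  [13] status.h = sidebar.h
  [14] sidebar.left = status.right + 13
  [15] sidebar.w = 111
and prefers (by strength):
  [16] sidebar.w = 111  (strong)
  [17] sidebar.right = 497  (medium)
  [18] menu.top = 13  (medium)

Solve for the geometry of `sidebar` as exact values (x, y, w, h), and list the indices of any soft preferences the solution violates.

1. sidebar.y = 13  [status.top = sidebar.top]
2. sidebar.h = 113  [status.h = sidebar.h]
3. sidebar.x = 386  [sidebar.left = status.right + 13]
4. sidebar.w = 111  [sidebar.w = 111]

sidebar = (x=386, y=13, w=111, h=113)
violated soft preferences: none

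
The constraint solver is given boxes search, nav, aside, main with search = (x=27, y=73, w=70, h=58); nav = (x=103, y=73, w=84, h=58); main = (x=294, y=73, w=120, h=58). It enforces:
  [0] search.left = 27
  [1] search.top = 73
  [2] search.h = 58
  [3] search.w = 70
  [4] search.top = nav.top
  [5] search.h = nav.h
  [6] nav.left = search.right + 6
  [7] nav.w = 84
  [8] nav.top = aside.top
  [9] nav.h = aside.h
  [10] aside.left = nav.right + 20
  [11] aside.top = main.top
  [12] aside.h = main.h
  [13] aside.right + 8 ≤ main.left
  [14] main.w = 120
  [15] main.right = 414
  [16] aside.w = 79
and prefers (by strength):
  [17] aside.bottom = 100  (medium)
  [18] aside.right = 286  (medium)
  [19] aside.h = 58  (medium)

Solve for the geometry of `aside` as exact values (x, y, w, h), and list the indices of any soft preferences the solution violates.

1. aside.y = 73  [nav.top = aside.top]
2. aside.h = 58  [nav.h = aside.h]
3. aside.x = 207  [aside.left = nav.right + 20]
4. aside.w = 79  [aside.w = 79]

aside = (x=207, y=73, w=79, h=58)
violated soft preferences: 17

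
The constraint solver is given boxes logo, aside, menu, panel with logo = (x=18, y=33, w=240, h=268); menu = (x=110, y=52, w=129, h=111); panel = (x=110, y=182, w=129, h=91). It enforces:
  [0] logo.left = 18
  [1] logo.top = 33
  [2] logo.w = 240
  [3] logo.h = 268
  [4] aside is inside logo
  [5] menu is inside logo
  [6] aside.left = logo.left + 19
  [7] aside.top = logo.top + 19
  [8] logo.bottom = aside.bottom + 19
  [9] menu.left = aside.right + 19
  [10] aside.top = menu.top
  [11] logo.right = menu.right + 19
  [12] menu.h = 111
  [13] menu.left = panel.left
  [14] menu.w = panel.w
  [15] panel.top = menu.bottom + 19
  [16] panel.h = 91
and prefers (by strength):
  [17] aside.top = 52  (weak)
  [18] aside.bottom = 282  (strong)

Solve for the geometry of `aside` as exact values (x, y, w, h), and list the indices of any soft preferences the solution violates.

aside = (x=37, y=52, w=54, h=230)
violated soft preferences: none

1. aside.x = 37  [aside.left = logo.left + 19]
2. aside.y = 52  [aside.top = logo.top + 19]
3. aside.h = 230  [logo.bottom = aside.bottom + 19]
4. aside.w = 54  [menu.left = aside.right + 19]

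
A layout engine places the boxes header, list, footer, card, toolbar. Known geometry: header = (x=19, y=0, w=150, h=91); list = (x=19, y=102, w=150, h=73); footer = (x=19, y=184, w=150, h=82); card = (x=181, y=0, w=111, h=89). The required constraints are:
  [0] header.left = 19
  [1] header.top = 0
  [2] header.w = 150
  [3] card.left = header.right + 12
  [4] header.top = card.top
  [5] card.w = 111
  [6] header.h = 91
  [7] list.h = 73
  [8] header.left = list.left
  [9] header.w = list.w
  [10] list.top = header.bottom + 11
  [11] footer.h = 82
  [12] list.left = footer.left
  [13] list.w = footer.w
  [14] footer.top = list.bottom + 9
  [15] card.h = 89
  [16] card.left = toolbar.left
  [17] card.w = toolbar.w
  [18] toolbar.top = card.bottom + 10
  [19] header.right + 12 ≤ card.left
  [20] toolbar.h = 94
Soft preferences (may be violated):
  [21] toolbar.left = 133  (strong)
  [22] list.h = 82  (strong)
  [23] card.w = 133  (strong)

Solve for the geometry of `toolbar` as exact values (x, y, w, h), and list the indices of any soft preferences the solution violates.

1. toolbar.x = 181  [card.left = toolbar.left]
2. toolbar.w = 111  [card.w = toolbar.w]
3. toolbar.y = 99  [toolbar.top = card.bottom + 10]
4. toolbar.h = 94  [toolbar.h = 94]

toolbar = (x=181, y=99, w=111, h=94)
violated soft preferences: 21, 22, 23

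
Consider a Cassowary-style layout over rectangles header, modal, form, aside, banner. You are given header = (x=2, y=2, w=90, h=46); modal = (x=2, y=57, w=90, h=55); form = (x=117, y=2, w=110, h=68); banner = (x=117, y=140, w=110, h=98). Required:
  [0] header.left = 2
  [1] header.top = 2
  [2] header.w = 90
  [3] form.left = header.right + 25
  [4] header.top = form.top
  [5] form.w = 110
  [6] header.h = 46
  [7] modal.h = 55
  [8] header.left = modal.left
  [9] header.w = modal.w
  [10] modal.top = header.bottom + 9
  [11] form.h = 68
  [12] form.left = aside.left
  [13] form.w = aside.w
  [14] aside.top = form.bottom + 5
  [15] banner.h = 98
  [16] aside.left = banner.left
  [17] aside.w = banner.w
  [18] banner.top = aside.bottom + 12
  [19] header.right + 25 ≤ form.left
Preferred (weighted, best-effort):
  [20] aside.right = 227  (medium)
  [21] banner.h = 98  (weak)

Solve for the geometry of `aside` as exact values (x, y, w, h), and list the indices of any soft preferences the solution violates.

1. aside.x = 117  [form.left = aside.left]
2. aside.w = 110  [form.w = aside.w]
3. aside.y = 75  [aside.top = form.bottom + 5]
4. aside.h = 53  [banner.top = aside.bottom + 12]

aside = (x=117, y=75, w=110, h=53)
violated soft preferences: none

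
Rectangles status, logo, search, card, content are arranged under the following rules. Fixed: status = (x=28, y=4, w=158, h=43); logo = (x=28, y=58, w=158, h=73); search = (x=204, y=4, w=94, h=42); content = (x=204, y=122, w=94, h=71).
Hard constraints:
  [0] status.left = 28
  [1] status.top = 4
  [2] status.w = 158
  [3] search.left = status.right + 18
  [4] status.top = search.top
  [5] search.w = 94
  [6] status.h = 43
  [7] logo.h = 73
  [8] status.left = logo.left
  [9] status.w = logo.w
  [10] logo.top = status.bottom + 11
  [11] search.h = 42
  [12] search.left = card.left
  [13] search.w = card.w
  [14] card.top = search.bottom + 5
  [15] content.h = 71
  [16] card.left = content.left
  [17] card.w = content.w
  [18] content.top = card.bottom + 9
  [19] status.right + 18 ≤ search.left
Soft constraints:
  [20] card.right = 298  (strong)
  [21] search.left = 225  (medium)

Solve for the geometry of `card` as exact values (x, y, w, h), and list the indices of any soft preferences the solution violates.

card = (x=204, y=51, w=94, h=62)
violated soft preferences: 21

1. card.x = 204  [search.left = card.left]
2. card.w = 94  [search.w = card.w]
3. card.y = 51  [card.top = search.bottom + 5]
4. card.h = 62  [content.top = card.bottom + 9]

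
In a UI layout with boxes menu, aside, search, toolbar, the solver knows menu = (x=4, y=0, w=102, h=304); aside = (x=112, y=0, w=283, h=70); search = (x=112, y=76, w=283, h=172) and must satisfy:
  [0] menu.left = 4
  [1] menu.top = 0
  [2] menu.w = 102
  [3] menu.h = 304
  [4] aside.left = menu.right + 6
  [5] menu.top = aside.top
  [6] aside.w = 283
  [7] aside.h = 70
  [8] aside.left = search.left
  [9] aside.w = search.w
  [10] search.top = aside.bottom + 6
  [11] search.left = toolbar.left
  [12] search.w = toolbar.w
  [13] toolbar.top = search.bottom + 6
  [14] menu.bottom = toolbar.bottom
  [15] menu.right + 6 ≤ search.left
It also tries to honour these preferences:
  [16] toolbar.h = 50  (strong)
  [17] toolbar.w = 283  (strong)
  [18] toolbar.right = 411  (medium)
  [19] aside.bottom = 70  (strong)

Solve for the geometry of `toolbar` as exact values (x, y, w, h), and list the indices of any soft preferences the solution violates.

toolbar = (x=112, y=254, w=283, h=50)
violated soft preferences: 18

1. toolbar.x = 112  [search.left = toolbar.left]
2. toolbar.w = 283  [search.w = toolbar.w]
3. toolbar.y = 254  [toolbar.top = search.bottom + 6]
4. toolbar.h = 50  [menu.bottom = toolbar.bottom]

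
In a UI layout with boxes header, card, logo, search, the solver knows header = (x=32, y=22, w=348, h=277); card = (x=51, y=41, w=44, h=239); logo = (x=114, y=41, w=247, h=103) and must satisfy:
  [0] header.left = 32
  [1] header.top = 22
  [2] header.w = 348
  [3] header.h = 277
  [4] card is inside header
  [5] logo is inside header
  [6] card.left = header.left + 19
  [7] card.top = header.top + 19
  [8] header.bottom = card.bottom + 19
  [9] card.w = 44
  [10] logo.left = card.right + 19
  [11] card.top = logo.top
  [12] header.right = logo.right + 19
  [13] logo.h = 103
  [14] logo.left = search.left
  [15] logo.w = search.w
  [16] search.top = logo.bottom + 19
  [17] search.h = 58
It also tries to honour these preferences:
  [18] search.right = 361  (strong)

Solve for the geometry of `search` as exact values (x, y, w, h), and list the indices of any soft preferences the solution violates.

search = (x=114, y=163, w=247, h=58)
violated soft preferences: none

1. search.x = 114  [logo.left = search.left]
2. search.w = 247  [logo.w = search.w]
3. search.y = 163  [search.top = logo.bottom + 19]
4. search.h = 58  [search.h = 58]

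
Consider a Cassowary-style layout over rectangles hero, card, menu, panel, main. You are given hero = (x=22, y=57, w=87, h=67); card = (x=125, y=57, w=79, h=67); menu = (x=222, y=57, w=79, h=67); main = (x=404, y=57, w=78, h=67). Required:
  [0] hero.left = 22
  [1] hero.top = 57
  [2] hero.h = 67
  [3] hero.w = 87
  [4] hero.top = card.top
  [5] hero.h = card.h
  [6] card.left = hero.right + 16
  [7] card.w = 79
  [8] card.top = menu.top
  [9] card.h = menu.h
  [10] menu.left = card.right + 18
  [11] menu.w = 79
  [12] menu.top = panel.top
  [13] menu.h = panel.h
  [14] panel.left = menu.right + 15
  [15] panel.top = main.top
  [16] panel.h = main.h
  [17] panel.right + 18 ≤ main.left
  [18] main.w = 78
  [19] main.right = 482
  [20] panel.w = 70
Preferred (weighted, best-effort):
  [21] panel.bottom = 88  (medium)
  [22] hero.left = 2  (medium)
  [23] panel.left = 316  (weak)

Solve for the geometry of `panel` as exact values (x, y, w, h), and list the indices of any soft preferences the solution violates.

panel = (x=316, y=57, w=70, h=67)
violated soft preferences: 21, 22

1. panel.y = 57  [menu.top = panel.top]
2. panel.h = 67  [menu.h = panel.h]
3. panel.x = 316  [panel.left = menu.right + 15]
4. panel.w = 70  [panel.w = 70]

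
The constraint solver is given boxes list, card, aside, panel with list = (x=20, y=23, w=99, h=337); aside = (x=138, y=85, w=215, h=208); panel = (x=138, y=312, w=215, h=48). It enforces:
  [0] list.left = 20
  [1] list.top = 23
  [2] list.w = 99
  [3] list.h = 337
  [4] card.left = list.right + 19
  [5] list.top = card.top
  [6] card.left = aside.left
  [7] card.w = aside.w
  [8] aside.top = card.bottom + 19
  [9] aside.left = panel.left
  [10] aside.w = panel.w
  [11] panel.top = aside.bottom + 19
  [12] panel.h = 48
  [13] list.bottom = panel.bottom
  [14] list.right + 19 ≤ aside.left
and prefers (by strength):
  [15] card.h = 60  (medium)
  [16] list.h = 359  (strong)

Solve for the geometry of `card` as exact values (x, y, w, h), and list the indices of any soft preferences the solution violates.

1. card.x = 138  [card.left = list.right + 19]
2. card.y = 23  [list.top = card.top]
3. card.w = 215  [card.w = aside.w]
4. card.h = 43  [aside.top = card.bottom + 19]

card = (x=138, y=23, w=215, h=43)
violated soft preferences: 15, 16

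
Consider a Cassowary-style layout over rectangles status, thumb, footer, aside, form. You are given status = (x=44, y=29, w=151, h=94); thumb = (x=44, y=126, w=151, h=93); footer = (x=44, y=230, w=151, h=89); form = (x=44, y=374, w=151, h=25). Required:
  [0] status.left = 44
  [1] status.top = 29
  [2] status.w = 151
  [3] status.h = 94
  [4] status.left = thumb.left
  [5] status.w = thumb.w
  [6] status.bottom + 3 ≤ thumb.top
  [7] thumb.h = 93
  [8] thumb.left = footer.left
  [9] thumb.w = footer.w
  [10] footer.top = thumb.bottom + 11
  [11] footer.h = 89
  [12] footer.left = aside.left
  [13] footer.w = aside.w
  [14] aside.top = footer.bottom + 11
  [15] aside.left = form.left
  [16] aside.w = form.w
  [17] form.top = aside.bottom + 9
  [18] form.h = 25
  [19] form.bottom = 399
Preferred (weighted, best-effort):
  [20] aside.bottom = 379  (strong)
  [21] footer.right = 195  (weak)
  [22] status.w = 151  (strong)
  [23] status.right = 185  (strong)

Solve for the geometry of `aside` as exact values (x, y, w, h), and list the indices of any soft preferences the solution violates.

1. aside.x = 44  [footer.left = aside.left]
2. aside.w = 151  [footer.w = aside.w]
3. aside.y = 330  [aside.top = footer.bottom + 11]
4. aside.h = 35  [form.top = aside.bottom + 9]

aside = (x=44, y=330, w=151, h=35)
violated soft preferences: 20, 23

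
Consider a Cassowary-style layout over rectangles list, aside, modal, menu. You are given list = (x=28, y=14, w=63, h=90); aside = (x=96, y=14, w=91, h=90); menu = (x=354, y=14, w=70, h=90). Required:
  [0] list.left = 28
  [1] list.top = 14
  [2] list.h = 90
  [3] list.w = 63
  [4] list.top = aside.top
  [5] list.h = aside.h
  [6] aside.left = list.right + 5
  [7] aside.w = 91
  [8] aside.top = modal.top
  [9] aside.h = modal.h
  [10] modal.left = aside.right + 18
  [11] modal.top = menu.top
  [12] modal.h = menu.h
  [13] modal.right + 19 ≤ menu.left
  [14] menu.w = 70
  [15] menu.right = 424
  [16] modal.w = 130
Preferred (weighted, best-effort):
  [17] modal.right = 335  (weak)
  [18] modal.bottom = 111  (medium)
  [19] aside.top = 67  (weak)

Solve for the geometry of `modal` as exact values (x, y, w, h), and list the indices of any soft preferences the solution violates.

1. modal.y = 14  [aside.top = modal.top]
2. modal.h = 90  [aside.h = modal.h]
3. modal.x = 205  [modal.left = aside.right + 18]
4. modal.w = 130  [modal.w = 130]

modal = (x=205, y=14, w=130, h=90)
violated soft preferences: 18, 19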